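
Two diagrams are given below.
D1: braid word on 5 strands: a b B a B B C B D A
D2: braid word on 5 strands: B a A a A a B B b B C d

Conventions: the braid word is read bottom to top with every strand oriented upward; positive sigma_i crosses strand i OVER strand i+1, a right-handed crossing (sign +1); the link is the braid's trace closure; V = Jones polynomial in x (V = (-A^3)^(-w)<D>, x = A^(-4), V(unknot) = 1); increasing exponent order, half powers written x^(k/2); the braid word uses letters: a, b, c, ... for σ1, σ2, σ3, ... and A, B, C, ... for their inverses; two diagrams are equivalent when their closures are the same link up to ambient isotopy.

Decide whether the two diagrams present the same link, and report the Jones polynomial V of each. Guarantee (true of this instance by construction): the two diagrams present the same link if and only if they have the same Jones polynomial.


equivalent: yes
V(D1) = -x^-4 + x^-3 + x^-1  (w -4, c 10, <D> = A^-8 + 1 - A^4)
V(D2) = -x^-4 + x^-3 + x^-1  (w -2, c 12, <D> = A^-2 + A^6 - A^10)
why: all 2 diagrams share one V(x), hence one class


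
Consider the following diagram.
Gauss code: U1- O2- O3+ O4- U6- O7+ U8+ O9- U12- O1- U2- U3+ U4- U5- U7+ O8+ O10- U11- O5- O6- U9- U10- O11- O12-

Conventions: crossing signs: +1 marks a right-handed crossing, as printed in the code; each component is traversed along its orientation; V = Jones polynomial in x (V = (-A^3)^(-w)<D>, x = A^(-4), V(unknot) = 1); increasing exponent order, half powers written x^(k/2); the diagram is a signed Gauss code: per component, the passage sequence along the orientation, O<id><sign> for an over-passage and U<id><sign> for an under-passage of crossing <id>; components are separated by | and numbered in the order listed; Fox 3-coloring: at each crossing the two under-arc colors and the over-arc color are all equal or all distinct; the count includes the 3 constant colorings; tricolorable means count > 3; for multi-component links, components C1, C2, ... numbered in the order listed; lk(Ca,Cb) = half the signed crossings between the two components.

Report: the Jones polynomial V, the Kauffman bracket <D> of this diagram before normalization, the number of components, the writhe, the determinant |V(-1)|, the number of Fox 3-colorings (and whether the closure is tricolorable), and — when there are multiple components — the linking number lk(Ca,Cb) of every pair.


V = -x^-7 + x^-6 - x^-5 + x^-4 + x^-2
<D> = A^-10 + A^-2 - A^2 + A^6 - A^10 (w = -6)
1 component over 12 crossings, w = -6
3 Fox colorings among 3^12, |V(-1)| = 5: not tricolorable
why: det 5 = |V(-1)|; not divisible by 3, so not tricolorable


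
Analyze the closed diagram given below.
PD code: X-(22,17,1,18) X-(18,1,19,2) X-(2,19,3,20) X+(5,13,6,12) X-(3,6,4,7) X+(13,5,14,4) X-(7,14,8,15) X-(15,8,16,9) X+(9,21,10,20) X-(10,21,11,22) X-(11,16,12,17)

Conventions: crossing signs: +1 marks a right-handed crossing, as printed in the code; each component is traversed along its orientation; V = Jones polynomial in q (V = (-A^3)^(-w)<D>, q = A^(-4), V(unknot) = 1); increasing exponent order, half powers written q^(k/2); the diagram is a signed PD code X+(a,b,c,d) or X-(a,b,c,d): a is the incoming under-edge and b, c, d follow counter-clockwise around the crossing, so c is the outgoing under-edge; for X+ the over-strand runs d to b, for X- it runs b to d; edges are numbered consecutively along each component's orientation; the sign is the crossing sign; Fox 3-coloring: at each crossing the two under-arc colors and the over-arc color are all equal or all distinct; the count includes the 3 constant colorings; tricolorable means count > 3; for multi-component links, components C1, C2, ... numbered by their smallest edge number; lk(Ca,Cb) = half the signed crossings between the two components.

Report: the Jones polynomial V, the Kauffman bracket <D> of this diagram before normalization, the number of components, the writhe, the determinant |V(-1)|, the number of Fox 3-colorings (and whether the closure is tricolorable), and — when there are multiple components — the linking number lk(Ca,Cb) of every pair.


V = -q^-9 + 3q^-8 - 4q^-7 + 5q^-6 - 6q^-5 + 5q^-4 - 4q^-3 + 3q^-2 - q^-1 + 1
<D> = -A^-15 + A^-11 - 3A^-7 + 4A^-3 - 5A + 6A^5 - 5A^9 + 4A^13 - 3A^17 + A^21 (w = -5)
1 component over 11 crossings, w = -5
9 Fox colorings among 3^11, |V(-1)| = 33: tricolorable
why: det 33 = |V(-1)|; divisible by 3, so tricolorable


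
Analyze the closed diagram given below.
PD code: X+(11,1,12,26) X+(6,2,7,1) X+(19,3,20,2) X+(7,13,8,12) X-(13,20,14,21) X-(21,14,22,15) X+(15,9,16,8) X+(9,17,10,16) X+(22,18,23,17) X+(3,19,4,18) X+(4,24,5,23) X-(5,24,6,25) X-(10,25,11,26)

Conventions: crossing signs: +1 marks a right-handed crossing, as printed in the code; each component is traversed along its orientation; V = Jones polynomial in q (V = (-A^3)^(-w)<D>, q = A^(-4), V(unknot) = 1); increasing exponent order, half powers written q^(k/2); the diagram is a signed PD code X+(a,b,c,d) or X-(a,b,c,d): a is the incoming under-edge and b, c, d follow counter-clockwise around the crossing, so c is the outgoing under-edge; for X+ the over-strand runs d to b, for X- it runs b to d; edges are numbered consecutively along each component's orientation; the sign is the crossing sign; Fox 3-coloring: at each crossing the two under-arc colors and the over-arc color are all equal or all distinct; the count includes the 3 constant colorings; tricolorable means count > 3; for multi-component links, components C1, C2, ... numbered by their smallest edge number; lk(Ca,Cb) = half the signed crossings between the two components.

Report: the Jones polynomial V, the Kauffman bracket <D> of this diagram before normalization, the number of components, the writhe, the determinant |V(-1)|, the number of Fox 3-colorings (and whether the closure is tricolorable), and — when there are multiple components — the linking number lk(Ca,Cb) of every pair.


V = 2q - 2q^2 + 3q^3 - 3q^4 + 2q^5 - 2q^6 + q^7
<D> = -A^-13 + 2A^-9 - 2A^-5 + 3A^-1 - 3A^3 + 2A^7 - 2A^11 (w = +5)
1 component over 13 crossings, w = +5
9 Fox colorings among 3^13, |V(-1)| = 15: tricolorable
why: V spans 6 powers of q: at least 6 crossings in any diagram


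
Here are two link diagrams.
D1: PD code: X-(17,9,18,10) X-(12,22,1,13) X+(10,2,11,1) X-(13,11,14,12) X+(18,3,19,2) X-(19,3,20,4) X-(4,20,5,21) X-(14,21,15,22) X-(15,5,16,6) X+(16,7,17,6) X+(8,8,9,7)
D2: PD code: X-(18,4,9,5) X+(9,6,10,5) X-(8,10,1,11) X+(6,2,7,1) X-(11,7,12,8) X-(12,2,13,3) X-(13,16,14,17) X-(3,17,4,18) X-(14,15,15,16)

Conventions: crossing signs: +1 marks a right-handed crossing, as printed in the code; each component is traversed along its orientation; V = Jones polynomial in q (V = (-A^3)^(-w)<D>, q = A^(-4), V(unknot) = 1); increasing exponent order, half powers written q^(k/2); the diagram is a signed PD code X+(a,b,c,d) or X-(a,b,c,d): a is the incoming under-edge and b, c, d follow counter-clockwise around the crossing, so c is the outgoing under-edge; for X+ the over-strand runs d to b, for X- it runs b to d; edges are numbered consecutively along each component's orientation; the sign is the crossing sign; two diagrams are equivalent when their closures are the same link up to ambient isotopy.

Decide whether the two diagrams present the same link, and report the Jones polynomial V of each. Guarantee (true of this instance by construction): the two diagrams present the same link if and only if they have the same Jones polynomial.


equivalent: yes
V(D1) = -q^(-9/2) - q^(-5/2) + q^(-3/2) - q^(-1/2)  (w -3, c 11, <D> = A^-7 - A^-3 + A + A^9)
V(D2) = -q^(-9/2) - q^(-5/2) + q^(-3/2) - q^(-1/2)  [9 crossings, <D> = A^-13 - A^-9 + A^-5 + A^3, w = -5]
key observation: one V(q) for all 2 diagrams — one class (guaranteed)


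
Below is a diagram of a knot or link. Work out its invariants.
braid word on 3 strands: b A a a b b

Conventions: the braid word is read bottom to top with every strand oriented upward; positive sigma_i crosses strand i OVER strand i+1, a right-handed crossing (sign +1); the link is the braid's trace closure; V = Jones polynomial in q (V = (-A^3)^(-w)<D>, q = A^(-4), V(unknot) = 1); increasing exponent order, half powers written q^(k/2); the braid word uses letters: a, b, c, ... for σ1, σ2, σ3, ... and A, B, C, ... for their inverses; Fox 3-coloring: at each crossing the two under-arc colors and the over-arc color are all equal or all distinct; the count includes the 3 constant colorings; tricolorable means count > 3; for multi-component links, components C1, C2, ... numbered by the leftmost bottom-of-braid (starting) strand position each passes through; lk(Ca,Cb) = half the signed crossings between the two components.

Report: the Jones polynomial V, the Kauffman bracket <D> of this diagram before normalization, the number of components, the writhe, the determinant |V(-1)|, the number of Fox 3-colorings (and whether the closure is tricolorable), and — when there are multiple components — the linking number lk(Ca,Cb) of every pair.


V(q) = q + q^3 - q^4
bracket: -A^-4 + 1 + A^8, w = +4
1 component, writhe +4, over 6 crossings
det 3, colorings 9 of 3^6 — tricolorable
observation: det 3 = |V(-1)|; divisible by 3, so tricolorable


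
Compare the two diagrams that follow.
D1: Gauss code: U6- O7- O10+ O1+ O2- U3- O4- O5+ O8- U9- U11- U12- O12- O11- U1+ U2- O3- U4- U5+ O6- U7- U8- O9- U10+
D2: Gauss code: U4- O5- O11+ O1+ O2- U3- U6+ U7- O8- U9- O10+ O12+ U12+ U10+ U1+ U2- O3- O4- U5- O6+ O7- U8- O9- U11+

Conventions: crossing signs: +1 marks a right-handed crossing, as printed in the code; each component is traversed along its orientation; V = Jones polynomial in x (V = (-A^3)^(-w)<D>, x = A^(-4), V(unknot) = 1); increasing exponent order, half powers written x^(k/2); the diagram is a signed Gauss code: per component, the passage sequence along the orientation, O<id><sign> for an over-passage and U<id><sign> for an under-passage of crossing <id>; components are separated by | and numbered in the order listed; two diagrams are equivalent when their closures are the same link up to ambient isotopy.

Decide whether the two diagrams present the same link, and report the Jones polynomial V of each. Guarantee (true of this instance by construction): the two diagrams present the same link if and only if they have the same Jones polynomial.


equivalent: yes
D1 (bracket A^-14 - A^-10 + 2A^-6 - A^-2 + A^2 - A^6; 12 crossings at w = -6): V = -x^-6 + x^-5 - x^-4 + 2x^-3 - x^-2 + x^-1
V(D2) = -x^-6 + x^-5 - x^-4 + 2x^-3 - x^-2 + x^-1  [12 crossings, <D> = A^-2 - A^2 + 2A^6 - A^10 + A^14 - A^18, w = -2]
observation: one V(x) for all 2 diagrams — one class (guaranteed)


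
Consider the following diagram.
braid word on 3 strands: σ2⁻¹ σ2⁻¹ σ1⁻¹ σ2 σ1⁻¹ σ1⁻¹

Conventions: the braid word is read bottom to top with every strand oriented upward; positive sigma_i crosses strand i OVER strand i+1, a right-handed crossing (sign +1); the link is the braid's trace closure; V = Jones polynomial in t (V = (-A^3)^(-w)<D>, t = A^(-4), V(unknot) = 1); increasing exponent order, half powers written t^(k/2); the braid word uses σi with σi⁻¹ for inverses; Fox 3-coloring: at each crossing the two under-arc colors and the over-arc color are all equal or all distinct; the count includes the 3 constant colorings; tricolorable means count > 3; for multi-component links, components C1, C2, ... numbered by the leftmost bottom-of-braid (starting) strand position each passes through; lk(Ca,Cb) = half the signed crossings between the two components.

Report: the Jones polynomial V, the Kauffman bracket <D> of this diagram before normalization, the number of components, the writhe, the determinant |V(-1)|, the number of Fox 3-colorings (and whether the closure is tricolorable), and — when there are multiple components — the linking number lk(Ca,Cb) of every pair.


Jones polynomial: V(t) = -t^-6 + t^-5 - t^-4 + 2t^-3 - t^-2 + t^-1
<D> = A^-8 - A^-4 + 2 - A^4 + A^8 - A^12; writhe -4
components 1, writhe -4 (6 crossings)
3-colorings: 3 of 3^6, det 7 — not tricolorable
note: w = -4 shifts under R1 moves; the (-A^3)^(4) factor cancels that in V


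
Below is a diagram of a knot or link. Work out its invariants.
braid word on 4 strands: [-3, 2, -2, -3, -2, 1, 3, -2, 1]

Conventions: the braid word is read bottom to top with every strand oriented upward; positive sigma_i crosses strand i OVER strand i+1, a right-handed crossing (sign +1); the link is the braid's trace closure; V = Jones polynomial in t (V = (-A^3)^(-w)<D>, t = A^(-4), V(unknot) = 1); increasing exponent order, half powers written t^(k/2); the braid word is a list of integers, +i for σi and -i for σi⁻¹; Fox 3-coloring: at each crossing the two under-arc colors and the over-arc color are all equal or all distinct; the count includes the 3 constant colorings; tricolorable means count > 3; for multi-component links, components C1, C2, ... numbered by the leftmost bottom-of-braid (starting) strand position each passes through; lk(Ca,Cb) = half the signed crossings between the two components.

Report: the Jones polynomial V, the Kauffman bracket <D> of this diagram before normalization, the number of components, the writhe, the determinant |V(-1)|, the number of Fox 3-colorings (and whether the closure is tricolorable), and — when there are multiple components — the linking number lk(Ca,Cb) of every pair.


Jones polynomial: V(t) = t^-4 - t^-3 + t^-2 - 2t^-1 + 2 - t + t^2
<D> = -A^-11 + A^-7 - 2A^-3 + 2A - A^5 + A^9 - A^13; writhe -1
components 1, writhe -1 (9 crossings)
3-colorings: 9 of 3^9, det 9 — tricolorable
note: free reduction leaves σ3⁻¹ σ3⁻¹ σ2⁻¹ σ1 σ3 σ2⁻¹ σ1 of the original 9 letters


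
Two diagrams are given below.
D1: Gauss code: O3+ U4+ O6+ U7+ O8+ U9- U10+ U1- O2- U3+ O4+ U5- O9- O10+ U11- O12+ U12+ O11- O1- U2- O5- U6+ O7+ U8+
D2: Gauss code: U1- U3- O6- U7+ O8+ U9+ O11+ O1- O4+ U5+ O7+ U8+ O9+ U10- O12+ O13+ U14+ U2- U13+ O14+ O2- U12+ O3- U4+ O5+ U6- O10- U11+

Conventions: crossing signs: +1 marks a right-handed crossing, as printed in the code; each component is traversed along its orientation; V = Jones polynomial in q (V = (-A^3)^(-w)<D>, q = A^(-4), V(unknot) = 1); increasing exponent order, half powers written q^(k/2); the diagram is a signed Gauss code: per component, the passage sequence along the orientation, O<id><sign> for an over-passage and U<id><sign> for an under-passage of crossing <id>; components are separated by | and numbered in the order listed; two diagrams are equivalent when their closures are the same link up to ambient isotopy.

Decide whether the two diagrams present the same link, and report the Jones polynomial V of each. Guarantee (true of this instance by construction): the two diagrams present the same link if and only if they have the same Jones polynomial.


same link: yes
V(D1) = -q^-2 + 2q^-1 - 3 + 5q - 4q^2 + 5q^3 - 4q^4 + 2q^5 - q^6  [12 crossings, <D> = -A^-18 + 2A^-14 - 4A^-10 + 5A^-6 - 4A^-2 + 5A^2 - 3A^6 + 2A^10 - A^14, w = +2]
V(D2) = -q^-2 + 2q^-1 - 3 + 5q - 4q^2 + 5q^3 - 4q^4 + 2q^5 - q^6  [14 crossings, <D> = -A^-12 + 2A^-8 - 4A^-4 + 5 - 4A^4 + 5A^8 - 3A^12 + 2A^16 - A^20, w = +4]
insight: all 2 diagrams share one V(q), hence one class


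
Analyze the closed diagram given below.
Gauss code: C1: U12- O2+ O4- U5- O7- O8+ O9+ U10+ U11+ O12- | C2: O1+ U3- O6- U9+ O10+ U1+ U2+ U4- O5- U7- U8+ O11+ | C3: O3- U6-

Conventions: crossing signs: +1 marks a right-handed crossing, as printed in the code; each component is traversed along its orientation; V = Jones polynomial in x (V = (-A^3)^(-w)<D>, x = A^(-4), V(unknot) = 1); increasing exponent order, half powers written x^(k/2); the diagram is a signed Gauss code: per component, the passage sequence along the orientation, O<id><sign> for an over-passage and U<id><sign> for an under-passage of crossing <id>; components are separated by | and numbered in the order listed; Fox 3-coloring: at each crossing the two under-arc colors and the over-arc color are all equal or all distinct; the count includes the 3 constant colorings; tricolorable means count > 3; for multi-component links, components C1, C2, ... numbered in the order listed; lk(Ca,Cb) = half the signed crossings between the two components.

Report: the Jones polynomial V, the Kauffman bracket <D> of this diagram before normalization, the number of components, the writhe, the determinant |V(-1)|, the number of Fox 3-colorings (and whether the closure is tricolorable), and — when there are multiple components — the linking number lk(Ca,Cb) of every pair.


Jones polynomial: V(x) = x^-2 + 2 + x^2
<D> = A^-8 + 2 + A^8; writhe 0
components 3, writhe 0 (12 crossings)
linking number lk(C1,C2) = +1
lk(C1,C3): 0
lk(C2,C3) = -1
3-colorings: 3 of 3^12, det 4 — not tricolorable
note: w = 0 (over 12 crossings) is diagram-only; (-A^3)^(0) removes it from V


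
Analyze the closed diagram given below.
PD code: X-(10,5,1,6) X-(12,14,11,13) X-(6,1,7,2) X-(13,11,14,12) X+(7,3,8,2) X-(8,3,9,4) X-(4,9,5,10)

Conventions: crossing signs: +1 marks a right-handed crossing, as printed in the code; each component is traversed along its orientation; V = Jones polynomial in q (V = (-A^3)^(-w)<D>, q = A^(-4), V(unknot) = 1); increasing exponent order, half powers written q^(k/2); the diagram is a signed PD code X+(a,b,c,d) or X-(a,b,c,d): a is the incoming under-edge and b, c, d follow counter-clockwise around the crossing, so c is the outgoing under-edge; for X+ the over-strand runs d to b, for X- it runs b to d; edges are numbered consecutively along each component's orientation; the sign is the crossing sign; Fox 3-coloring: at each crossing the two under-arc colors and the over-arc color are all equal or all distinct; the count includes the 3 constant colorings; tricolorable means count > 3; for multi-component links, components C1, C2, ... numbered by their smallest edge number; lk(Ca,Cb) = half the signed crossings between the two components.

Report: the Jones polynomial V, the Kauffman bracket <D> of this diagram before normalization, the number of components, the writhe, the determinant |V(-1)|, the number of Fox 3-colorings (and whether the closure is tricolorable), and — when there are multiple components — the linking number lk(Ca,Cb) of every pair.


V = -q^-7 + q^-4 + 2q^-3 + q^-2 + q^-1
<D> = -A^-11 - A^-7 - 2A^-3 - A + A^13 (w = -5)
3 components over 7 crossings, w = -5
lk(C1,C2): 0
lk(C1,C3) = 0
linking number lk(C2,C3) = -1
27 Fox colorings among 3^7, |V(-1)| = 0: tricolorable
why: w = -5 shifts under R1 moves; the (-A^3)^(5) factor cancels that in V


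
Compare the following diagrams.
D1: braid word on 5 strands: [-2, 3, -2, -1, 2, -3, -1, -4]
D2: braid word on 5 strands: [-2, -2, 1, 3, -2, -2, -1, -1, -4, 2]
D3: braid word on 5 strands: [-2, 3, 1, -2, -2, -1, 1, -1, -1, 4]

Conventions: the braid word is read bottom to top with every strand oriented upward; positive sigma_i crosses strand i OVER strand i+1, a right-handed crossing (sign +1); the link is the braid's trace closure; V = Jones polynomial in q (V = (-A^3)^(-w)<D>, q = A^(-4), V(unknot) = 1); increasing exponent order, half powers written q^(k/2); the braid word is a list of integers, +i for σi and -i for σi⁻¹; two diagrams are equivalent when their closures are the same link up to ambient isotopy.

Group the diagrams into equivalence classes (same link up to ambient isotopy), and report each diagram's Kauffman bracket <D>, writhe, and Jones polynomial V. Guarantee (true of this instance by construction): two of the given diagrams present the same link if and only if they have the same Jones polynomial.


grouping into links: {D1} | {D2, D3}
V(D1) = 1  (w -4, c 8, <D> = A^-12)
V(D2) = -q^-6 + q^-5 - q^-4 + 2q^-3 - q^-2 + q^-1  [10 crossings, <D> = A^-8 - A^-4 + 2 - A^4 + A^8 - A^12, w = -4]
V(D3) = -q^-6 + q^-5 - q^-4 + 2q^-3 - q^-2 + q^-1  [10 crossings, <D> = A^-2 - A^2 + 2A^6 - A^10 + A^14 - A^18, w = -2]
why: comparing 3 Jones polynomials yields 2 groups


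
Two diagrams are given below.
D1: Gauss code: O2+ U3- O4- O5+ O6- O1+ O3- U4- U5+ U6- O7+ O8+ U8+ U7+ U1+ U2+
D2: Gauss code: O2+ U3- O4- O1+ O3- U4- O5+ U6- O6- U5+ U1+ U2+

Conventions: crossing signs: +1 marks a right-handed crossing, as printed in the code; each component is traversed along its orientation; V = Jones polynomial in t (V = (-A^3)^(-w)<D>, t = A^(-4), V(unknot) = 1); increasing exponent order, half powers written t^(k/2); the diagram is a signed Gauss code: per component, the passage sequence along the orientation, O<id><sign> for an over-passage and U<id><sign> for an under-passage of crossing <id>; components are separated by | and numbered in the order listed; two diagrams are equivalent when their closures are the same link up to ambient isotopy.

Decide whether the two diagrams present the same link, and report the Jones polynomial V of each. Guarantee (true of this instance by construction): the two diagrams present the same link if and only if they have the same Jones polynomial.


equivalent: yes
V(D1) = 1  (w +2, c 8, <D> = A^6)
V(D2) = 1  [6 crossings, <D> = 1, w = 0]
key observation: Reidemeister moves carry D1 (8 crossings) to D2 (6)


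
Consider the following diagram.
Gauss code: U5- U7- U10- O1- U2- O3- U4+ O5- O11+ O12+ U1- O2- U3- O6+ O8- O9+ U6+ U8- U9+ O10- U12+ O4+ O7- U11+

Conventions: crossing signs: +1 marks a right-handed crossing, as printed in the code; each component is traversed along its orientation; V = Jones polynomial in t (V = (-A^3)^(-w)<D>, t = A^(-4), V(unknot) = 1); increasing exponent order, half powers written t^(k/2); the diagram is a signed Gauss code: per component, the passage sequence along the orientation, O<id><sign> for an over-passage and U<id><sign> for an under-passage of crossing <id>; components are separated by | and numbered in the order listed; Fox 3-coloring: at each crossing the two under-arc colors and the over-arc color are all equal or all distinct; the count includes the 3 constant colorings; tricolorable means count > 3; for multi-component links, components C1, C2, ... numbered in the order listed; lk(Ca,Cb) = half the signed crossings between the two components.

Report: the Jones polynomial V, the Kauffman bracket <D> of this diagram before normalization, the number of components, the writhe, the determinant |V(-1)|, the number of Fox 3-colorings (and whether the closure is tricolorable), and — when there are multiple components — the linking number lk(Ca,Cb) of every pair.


V(t) = t^-5 - 2t^-4 + 2t^-3 - 2t^-2 + 2t^-1 - 1 + t
bracket: A^-10 - A^-6 + 2A^-2 - 2A^2 + 2A^6 - 2A^10 + A^14, w = -2
1 component, writhe -2, over 12 crossings
det 11, colorings 3 of 3^12 — not tricolorable
observation: V spans 6 powers of t: at least 6 crossings in any diagram


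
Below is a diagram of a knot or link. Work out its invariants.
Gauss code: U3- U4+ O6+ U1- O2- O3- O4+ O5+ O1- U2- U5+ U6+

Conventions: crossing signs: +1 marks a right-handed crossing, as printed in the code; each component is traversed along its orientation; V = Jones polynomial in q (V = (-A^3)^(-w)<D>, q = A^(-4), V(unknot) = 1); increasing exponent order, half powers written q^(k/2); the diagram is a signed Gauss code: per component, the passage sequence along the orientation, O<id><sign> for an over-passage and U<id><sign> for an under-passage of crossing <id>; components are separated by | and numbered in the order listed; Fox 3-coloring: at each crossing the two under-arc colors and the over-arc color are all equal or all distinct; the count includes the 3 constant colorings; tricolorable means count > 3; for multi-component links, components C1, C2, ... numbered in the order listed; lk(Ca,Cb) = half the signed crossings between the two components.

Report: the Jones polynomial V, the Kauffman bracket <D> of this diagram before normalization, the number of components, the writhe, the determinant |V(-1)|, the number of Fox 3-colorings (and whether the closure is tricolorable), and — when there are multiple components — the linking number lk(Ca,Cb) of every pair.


V = 1
<D> = 1 (w = 0)
1 component over 6 crossings, w = 0
3 Fox colorings among 3^6, |V(-1)| = 1: not tricolorable
why: w = 0 shifts under R1 moves; the (-A^3)^(0) factor cancels that in V


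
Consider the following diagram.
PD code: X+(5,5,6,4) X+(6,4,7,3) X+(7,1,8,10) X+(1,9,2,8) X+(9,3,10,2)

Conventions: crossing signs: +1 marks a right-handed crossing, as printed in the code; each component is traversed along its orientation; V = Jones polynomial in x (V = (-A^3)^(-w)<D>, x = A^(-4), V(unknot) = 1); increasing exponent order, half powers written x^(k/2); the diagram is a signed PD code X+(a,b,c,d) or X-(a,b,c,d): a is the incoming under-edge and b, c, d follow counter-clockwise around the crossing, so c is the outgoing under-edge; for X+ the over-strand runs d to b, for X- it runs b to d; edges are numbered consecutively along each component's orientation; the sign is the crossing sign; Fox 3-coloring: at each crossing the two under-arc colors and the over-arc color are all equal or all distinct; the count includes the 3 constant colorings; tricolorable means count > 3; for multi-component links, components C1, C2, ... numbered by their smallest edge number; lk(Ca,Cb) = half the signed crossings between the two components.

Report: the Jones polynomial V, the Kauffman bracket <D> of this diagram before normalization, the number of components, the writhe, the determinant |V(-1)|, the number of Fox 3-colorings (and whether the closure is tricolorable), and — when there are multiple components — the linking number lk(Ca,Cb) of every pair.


Jones polynomial: V(x) = x + x^3 - x^4
<D> = A^-1 - A^3 - A^11; writhe +5
components 1, writhe +5 (5 crossings)
3-colorings: 9 of 3^5, det 3 — tricolorable
note: V spans 3 powers of x: at least 3 crossings in any diagram


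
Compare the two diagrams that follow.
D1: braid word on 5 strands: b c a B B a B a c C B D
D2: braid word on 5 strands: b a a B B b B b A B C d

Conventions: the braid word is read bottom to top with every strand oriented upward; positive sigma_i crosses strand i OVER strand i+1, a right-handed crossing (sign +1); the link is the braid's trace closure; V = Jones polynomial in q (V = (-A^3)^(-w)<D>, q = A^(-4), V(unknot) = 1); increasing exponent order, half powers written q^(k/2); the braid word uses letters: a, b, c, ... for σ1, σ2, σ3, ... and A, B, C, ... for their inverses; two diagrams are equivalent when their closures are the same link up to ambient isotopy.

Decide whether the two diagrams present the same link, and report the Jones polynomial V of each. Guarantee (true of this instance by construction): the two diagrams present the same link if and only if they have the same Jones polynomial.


equivalent: no
V(D1) = -q^-3 + 2q^-2 - 2q^-1 + 3 - 2q + 2q^2 - q^3  (w 0, c 12, <D> = -A^-12 + 2A^-8 - 2A^-4 + 3 - 2A^4 + 2A^8 - A^12)
D2 (bracket 1; 12 crossings at w = 0): V = 1
why: V(q) takes 2 values over 2 diagrams, fixing the grouping


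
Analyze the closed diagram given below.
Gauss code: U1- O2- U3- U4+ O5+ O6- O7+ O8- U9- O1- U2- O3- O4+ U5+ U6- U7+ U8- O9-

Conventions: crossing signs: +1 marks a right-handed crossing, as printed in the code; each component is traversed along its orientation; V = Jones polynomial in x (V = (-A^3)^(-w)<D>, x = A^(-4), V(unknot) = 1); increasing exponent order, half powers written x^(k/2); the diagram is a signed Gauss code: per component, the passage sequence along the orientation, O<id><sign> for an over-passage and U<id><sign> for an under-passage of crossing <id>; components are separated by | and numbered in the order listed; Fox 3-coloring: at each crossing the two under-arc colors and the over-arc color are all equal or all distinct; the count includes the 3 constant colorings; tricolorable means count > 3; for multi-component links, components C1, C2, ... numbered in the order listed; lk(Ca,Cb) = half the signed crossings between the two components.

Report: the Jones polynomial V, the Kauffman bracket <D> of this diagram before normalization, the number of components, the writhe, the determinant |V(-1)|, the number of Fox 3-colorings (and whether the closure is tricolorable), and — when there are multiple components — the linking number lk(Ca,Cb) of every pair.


Jones polynomial: V(x) = -x^-4 + x^-3 + x^-1
<D> = -A^-5 - A^3 + A^7; writhe -3
components 1, writhe -3 (9 crossings)
3-colorings: 9 of 3^9, det 3 — tricolorable
note: w = -3 shifts under R1 moves; the (-A^3)^(3) factor cancels that in V


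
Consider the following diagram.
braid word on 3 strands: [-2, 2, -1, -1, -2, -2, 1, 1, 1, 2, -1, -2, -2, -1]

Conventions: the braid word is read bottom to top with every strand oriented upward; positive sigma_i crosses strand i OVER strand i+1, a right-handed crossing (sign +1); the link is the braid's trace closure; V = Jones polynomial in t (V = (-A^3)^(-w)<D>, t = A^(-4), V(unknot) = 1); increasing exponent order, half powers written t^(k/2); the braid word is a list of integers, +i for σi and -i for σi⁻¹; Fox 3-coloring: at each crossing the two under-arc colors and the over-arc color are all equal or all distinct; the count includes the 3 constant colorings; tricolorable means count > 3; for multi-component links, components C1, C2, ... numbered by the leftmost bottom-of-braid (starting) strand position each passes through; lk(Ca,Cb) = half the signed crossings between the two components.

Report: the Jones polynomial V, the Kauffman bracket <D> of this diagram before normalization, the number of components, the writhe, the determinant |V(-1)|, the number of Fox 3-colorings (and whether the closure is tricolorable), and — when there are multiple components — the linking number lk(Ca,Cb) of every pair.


V = -t^-8 + 3t^-7 - 5t^-6 + 6t^-5 - 7t^-4 + 7t^-3 - 5t^-2 + 4t^-1 - 1
<D> = -A^-12 + 4A^-8 - 5A^-4 + 7 - 7A^4 + 6A^8 - 5A^12 + 3A^16 - A^20 (w = -4)
1 component over 14 crossings, w = -4
9 Fox colorings among 3^14, |V(-1)| = 39: tricolorable
why: |V(-1)| = 39: so tricolorable, since 3 divides 39


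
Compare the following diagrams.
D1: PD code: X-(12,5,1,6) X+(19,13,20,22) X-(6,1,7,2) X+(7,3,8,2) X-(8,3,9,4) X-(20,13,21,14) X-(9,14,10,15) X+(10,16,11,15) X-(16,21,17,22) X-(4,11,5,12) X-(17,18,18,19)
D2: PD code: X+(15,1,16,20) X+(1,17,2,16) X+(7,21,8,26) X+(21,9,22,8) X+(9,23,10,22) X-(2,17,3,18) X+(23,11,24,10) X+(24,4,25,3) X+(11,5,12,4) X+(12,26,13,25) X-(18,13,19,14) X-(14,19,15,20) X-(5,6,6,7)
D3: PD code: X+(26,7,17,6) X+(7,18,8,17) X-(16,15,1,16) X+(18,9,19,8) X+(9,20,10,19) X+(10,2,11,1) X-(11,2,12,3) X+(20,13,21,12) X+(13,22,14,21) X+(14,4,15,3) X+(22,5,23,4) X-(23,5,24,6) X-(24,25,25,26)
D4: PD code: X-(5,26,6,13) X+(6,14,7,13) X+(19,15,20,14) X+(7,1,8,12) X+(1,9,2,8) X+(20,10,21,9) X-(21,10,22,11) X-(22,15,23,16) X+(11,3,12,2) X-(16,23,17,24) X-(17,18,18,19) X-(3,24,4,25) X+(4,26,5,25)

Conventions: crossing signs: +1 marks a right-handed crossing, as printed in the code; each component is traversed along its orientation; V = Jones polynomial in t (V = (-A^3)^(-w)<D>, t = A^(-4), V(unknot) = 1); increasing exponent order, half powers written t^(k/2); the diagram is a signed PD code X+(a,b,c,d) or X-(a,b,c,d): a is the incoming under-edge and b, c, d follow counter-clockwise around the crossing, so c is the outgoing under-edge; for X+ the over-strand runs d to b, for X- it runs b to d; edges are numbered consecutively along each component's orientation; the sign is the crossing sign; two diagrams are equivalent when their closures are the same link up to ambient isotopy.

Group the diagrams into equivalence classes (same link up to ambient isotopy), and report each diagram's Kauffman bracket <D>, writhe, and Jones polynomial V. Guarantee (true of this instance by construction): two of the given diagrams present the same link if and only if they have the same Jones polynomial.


equivalence classes: {D1} | {D2, D3} | {D4}
D1 (bracket A^-13 + A^-9 + A^-5 - A^3; 11 crossings at w = -5): V = t^(-9/2) - t^(-5/2) - t^(-3/2) - t^(-1/2)
V(D2) = -t^(5/2) - t^(9/2) + t^(11/2) - t^(13/2) + t^(15/2) - t^(17/2)  (w +5, c 13, <D> = A^-19 - A^-15 + A^-11 - A^-7 + A^-3 + A^5)
D3 (bracket A^-19 - A^-15 + A^-11 - A^-7 + A^-3 + A^5; 13 crossings at w = +5): V = -t^(5/2) - t^(9/2) + t^(11/2) - t^(13/2) + t^(15/2) - t^(17/2)
V(D4) = -t^(1/2) - t^(3/2) - t^(5/2) + t^(9/2)  (w +1, c 13, <D> = -A^-15 + A^-7 + A^-3 + A)
key observation: 3 classes among 4 diagrams; unequal V(t) rules out equality


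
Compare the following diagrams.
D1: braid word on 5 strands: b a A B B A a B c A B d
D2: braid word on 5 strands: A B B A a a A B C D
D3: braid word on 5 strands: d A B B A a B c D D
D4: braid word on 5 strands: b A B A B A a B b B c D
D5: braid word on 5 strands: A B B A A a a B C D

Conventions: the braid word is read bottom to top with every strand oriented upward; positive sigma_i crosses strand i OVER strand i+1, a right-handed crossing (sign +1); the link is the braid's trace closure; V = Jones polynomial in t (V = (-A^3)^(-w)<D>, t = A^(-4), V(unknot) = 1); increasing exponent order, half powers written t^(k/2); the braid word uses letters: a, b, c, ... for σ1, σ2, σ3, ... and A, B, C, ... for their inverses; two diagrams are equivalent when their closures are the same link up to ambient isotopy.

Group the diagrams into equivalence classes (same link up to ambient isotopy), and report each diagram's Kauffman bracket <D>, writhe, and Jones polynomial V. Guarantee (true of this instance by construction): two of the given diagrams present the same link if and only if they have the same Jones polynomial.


classes: {D1, D2, D3, D4, D5}
V(D1) = -t^-4 + t^-3 + t^-1  [12 crossings, <D> = A^-2 + A^6 - A^10, w = -2]
V(D2) = -t^-4 + t^-3 + t^-1  [10 crossings, <D> = A^-14 + A^-6 - A^-2, w = -6]
D3 (bracket A^-8 + 1 - A^4; 10 crossings at w = -4): V = -t^-4 + t^-3 + t^-1
V(D4) = -t^-4 + t^-3 + t^-1  (w -4, c 12, <D> = A^-8 + 1 - A^4)
V(D5) = -t^-4 + t^-3 + t^-1  (w -6, c 10, <D> = A^-14 + A^-6 - A^-2)
note: one V(t) for all 5 diagrams — one class (guaranteed)


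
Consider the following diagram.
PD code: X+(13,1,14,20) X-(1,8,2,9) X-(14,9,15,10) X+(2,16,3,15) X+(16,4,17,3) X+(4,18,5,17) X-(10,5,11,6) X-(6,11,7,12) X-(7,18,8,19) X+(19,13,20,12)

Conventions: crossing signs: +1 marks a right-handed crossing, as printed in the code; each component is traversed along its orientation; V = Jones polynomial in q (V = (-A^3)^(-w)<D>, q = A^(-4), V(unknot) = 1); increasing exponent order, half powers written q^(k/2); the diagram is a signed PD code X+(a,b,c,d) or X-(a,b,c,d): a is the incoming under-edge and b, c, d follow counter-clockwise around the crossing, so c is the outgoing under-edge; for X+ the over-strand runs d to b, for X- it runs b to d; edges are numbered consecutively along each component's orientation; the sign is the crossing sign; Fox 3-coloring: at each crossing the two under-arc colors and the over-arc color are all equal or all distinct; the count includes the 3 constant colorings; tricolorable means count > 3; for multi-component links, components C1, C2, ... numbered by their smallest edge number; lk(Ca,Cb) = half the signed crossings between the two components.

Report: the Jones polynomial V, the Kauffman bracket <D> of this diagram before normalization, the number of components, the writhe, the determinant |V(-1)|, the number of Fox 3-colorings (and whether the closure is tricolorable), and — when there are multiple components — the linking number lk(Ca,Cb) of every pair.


V(q) = -q^-4 + q^-3 - q^-2 + 2q^-1 - 1 + 2q - q^2 + q^3 - q^4
bracket: -A^-16 + A^-12 - A^-8 + 2A^-4 - 1 + 2A^4 - A^8 + A^12 - A^16, w = 0
1 component, writhe 0, over 10 crossings
det 11, colorings 3 of 3^10 — not tricolorable
observation: the span of V is 8, forcing >= 8 crossings in any diagram


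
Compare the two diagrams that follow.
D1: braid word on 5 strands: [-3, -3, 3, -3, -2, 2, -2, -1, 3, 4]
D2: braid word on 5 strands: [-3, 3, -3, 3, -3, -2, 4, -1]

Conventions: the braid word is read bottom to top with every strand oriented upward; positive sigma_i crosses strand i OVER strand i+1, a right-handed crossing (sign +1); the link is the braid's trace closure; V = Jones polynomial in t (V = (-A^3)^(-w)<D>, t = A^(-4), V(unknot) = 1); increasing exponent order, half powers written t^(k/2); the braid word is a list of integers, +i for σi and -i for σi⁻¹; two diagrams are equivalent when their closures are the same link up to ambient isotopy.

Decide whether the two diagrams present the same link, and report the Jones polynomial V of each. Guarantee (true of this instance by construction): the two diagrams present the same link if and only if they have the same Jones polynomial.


same link: yes
V(D1) = 1  [10 crossings, <D> = A^-6, w = -2]
V(D2) = 1  (w -2, c 8, <D> = A^-6)
note: all 2 diagrams share one V(t), hence one class


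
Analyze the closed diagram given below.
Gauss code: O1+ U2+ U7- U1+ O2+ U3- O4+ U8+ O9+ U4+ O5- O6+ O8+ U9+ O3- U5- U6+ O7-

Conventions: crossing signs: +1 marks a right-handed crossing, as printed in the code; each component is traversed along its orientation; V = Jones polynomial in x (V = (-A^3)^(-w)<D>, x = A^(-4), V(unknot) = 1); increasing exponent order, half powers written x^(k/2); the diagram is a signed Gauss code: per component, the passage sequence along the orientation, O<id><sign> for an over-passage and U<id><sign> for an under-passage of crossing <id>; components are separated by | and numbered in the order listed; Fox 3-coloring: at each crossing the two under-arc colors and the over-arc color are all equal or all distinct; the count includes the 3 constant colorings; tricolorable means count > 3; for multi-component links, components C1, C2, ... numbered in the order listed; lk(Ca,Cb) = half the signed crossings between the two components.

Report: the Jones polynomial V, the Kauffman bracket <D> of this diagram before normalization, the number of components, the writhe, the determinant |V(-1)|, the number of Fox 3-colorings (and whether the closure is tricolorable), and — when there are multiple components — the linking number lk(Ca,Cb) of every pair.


V(x) = x + x^3 - x^4
bracket: A^-7 - A^-3 - A^5, w = +3
1 component, writhe +3, over 9 crossings
det 3, colorings 9 of 3^9 — tricolorable
observation: w = +3 (over 9 crossings) is diagram-only; (-A^3)^(-3) removes it from V


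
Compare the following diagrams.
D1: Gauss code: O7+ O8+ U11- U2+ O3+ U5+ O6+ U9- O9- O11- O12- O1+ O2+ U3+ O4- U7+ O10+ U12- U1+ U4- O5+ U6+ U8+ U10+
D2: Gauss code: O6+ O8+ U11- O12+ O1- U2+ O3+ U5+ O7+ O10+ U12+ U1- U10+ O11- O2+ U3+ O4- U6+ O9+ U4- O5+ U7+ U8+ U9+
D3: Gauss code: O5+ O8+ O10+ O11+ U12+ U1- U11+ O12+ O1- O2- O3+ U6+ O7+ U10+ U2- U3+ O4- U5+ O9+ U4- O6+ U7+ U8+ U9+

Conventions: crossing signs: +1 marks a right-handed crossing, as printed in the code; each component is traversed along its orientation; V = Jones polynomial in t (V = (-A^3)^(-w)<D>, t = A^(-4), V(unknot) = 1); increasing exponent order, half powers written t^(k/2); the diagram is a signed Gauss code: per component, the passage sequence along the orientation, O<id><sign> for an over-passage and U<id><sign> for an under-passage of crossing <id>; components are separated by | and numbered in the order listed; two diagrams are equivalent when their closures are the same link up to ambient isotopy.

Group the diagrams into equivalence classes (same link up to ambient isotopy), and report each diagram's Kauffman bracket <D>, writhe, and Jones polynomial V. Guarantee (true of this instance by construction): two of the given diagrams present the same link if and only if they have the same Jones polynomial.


grouping into links: {D1, D2, D3}
V(D1) = t - t^2 + 2t^3 - t^4 + t^5 - t^6  (w +4, c 12, <D> = -A^-12 + A^-8 - A^-4 + 2 - A^4 + A^8)
V(D2) = t - t^2 + 2t^3 - t^4 + t^5 - t^6  (w +6, c 12, <D> = -A^-6 + A^-2 - A^2 + 2A^6 - A^10 + A^14)
D3 (bracket -A^-6 + A^-2 - A^2 + 2A^6 - A^10 + A^14; 12 crossings at w = +6): V = t - t^2 + 2t^3 - t^4 + t^5 - t^6
why: one V(t) for all 3 diagrams — one class (guaranteed)


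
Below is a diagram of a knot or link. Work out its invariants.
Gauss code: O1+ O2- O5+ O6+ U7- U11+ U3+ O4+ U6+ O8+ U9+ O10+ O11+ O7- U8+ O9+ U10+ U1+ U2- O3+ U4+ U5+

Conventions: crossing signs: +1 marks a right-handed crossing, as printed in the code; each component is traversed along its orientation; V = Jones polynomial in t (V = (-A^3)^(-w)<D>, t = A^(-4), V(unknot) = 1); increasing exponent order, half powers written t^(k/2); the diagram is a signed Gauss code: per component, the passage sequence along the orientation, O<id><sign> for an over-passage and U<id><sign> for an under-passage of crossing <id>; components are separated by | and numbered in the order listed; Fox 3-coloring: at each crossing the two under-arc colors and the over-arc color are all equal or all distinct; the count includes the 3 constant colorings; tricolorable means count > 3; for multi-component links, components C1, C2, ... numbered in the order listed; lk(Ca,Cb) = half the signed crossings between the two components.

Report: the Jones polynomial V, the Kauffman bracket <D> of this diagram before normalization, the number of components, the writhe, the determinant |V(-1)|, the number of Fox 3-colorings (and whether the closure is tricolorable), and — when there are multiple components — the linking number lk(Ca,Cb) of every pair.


V(t) = t^2 + 2t^4 - 2t^5 + t^6 - 2t^7 + t^8
bracket: -A^-11 + 2A^-7 - A^-3 + 2A - 2A^5 - A^13, w = +7
1 component, writhe +7, over 11 crossings
det 9, colorings 27 of 3^11 — tricolorable
observation: det 9 = |V(-1)|; divisible by 3, so tricolorable
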